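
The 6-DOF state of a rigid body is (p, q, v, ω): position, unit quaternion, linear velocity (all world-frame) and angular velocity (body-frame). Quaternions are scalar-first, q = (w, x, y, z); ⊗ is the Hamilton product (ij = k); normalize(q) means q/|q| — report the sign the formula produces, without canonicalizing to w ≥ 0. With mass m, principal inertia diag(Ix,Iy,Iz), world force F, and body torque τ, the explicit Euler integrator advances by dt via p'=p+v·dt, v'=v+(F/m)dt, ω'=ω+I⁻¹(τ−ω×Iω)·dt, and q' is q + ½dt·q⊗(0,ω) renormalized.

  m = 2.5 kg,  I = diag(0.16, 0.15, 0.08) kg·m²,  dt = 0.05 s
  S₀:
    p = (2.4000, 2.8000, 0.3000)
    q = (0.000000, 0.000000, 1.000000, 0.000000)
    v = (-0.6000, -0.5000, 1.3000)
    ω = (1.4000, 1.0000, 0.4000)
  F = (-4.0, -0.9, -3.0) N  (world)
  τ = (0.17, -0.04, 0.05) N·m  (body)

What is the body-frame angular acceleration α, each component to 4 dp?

α = (1.2375, -0.5653, 0.8000)

ω×(Iω) gyroscopic = (-0.0280, 0.0448, -0.0140)
α = I⁻¹(τ − ω×Iω) = (1.2375, -0.5653, 0.8000)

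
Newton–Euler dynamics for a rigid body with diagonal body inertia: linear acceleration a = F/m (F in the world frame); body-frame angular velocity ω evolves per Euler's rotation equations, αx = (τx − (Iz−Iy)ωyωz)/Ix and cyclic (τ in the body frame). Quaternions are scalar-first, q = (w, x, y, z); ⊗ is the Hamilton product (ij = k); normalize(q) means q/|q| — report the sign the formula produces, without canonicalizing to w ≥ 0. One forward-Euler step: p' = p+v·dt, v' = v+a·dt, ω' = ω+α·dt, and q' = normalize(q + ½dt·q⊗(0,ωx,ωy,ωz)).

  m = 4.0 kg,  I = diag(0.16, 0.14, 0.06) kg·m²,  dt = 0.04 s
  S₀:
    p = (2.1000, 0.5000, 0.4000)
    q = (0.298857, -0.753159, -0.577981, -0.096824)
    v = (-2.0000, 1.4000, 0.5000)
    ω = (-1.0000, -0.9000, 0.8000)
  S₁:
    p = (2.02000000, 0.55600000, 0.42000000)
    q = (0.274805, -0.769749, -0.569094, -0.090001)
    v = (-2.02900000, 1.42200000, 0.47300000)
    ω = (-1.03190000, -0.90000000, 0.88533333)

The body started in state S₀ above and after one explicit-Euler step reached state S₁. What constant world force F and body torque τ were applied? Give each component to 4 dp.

F = (-2.9000, 2.2000, -2.7000)
τ = (-0.0700, -0.0800, 0.1100)

v₁ − v₀ = (-0.02900000, 0.02200000, -0.02700000)
applied force F = (-2.9000, 2.2000, -2.7000)
rate change Δω = (-0.03190000, 0.00000000, 0.08533333)
ω₀×(Iω₀) = (0.0576, -0.0800, -0.0180)
τ = I·(Δω/dt) + ω₀×(Iω₀) = (-0.0700, -0.0800, 0.1100)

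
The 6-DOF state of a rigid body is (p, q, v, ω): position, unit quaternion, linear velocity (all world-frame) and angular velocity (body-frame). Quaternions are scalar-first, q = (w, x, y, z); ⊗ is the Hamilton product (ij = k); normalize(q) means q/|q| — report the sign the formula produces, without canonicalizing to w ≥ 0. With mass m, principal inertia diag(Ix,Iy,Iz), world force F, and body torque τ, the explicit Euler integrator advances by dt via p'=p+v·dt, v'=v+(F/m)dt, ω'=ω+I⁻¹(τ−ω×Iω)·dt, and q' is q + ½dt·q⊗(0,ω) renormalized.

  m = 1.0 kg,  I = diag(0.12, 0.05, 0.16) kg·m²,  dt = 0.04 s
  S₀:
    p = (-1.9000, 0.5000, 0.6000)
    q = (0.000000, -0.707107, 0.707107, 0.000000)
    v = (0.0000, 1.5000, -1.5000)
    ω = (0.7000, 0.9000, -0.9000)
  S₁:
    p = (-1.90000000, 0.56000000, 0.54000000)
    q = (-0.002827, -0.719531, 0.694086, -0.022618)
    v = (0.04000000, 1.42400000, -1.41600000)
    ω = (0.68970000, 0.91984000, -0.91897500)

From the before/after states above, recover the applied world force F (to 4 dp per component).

Δv = v₁−v₀ = (0.04000000, -0.07600000, 0.08400000)
m·(v₁−v₀)/dt = (1.0000, -1.9000, 2.1000)

F = (1.0000, -1.9000, 2.1000)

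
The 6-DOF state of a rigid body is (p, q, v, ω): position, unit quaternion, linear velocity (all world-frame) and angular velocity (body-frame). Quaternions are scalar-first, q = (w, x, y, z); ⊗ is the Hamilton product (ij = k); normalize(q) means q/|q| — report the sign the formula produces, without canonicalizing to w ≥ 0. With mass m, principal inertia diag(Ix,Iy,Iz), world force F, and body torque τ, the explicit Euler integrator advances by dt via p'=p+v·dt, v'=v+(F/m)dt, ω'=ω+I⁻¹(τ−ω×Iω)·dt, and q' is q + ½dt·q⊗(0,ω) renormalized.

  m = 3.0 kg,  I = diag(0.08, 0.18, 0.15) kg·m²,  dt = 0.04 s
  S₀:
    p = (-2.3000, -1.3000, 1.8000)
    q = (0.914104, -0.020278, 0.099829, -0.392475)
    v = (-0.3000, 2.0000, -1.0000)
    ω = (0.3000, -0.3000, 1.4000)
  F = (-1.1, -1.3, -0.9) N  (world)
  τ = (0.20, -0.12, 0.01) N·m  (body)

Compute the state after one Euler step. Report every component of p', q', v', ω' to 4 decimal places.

p' = (-2.3120, -1.2200, 1.7600)
q' = (0.9254, -0.0143, 0.0925, -0.3672)
v' = (-0.3147, 1.9827, -1.0120)
ω' = (0.3937, -0.3201, 1.4051)

a = (-0.3667, -0.4333, -0.3000)
p' = p + v·dt = (-2.3120, -1.2200, 1.7600)
v' = v + a·dt = (-0.3147, 1.9827, -1.0120)
gyro term ω×Iω = (0.0126, -0.0294, -0.0090)
angular accel α = (2.3425, -0.5033, 0.1267)
new body rate ω' = (0.3937, -0.3201, 1.4051)
Hamilton product q⊗(0,ω) = (0.5854971, 0.2962493, -0.3635845, 1.2558803)
q' = normalize(q + ½dt·q⊗(0,ω)) = (0.9254, -0.0143, 0.0925, -0.3672)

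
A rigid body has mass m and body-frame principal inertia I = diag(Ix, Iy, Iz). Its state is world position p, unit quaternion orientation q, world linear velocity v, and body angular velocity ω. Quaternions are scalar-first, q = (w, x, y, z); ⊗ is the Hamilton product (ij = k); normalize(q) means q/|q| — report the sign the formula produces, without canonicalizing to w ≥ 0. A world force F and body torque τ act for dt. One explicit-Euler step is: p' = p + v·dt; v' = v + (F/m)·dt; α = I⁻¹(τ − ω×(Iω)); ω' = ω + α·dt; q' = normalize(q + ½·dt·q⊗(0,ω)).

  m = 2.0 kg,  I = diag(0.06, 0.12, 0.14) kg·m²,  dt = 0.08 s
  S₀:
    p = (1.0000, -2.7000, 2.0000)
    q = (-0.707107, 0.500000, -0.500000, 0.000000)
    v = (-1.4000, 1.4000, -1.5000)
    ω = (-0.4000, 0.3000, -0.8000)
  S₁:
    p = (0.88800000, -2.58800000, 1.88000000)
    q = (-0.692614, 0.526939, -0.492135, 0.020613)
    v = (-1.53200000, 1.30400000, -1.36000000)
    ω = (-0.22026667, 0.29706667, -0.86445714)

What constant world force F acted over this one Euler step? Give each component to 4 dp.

Δv = v₁−v₀ = (-0.13200000, -0.09600000, 0.14000000)
F = m·Δv/dt = (-3.3000, -2.4000, 3.5000)

F = (-3.3000, -2.4000, 3.5000)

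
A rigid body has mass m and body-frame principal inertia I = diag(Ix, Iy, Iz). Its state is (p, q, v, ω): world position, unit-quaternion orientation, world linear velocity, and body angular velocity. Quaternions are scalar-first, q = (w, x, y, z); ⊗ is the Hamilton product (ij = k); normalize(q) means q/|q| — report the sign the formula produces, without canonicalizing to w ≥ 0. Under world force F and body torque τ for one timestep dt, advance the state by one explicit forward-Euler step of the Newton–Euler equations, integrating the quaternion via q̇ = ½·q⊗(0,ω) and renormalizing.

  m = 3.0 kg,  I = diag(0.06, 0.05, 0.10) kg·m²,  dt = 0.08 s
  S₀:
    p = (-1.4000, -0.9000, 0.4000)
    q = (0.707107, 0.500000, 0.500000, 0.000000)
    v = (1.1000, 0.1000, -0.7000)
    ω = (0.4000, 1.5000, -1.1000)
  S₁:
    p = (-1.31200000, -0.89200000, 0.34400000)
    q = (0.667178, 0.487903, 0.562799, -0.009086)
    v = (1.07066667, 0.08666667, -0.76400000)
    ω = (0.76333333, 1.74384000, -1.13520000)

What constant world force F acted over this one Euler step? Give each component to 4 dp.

F = (-1.1000, -0.5000, -2.4000)

v₁ − v₀ = (-0.02933333, -0.01333333, -0.06400000)
applied force F = (-1.1000, -0.5000, -2.4000)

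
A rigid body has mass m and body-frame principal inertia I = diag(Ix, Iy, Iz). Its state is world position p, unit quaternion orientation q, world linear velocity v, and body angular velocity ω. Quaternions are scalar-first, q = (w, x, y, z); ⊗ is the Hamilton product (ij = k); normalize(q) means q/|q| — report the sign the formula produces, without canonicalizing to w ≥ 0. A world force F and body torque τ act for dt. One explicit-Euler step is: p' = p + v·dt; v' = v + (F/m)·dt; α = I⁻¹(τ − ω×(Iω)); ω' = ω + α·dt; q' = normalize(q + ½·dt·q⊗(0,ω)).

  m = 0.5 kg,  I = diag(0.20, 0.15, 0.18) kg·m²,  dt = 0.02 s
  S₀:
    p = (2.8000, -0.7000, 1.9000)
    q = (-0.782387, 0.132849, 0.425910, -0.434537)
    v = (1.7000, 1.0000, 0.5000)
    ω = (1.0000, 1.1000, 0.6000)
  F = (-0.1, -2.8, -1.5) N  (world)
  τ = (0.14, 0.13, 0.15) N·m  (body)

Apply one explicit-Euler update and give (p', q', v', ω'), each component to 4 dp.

p' = (2.8340, -0.6800, 1.9100)
q' = (-0.7857, 0.1323, 0.4121, -0.4420)
v' = (1.6960, 0.8880, 0.4400)
ω' = (1.0120, 1.1157, 0.6228)

new position p' = (2.8340, -0.6800, 1.9100)
v + (F/m)dt = (1.6960, 0.8880, 0.4400)
angular accel α = (0.6010, 0.7867, 1.1389)
ω' = ω + α·dt = (1.0120, 1.1157, 0.6228)
2q̇ = q⊗(0,ω) = (-0.3406278, -0.0488503, -1.3748721, -0.7492083)
updated quaternion q' = (-0.7857, 0.1323, 0.4121, -0.4420)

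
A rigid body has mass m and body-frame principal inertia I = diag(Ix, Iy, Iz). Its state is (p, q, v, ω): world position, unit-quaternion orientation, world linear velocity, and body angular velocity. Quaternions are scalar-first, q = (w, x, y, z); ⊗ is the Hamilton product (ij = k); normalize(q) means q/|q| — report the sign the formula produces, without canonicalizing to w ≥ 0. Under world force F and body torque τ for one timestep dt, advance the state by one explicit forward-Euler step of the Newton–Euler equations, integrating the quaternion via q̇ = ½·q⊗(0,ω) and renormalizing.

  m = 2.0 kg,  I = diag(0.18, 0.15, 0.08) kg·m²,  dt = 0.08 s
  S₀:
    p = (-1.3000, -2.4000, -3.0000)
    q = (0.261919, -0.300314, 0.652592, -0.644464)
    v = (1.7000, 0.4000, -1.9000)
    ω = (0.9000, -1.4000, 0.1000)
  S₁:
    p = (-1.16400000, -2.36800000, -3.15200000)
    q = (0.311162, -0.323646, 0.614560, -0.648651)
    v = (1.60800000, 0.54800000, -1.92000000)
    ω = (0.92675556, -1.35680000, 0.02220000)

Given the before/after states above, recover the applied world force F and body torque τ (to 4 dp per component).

F = (-2.3000, 3.7000, -0.5000)
τ = (0.0700, 0.0900, -0.0400)

Δv = v₁−v₀ = (-0.09200000, 0.14800000, -0.02000000)
applied force F = (-2.3000, 3.7000, -0.5000)
rate change Δω = (0.02675556, 0.04320000, -0.07780000)
τ = I·(Δω/dt) + ω₀×(Iω₀) = (0.0700, 0.0900, -0.0400)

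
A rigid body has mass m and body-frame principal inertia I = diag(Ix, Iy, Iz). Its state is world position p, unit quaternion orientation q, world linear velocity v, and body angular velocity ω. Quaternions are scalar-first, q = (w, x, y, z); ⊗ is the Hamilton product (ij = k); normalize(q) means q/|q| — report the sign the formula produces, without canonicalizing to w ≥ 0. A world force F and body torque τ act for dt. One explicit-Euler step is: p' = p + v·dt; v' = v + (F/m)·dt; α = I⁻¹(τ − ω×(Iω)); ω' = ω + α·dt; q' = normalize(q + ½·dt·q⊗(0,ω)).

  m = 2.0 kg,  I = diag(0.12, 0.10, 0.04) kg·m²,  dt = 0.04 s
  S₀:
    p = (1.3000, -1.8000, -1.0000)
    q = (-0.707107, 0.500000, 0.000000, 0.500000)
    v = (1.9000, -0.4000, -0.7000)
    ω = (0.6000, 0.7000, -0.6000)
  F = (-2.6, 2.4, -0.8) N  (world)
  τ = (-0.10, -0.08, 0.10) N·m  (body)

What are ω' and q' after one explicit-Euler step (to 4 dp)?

(τ − ω×Iω)/I = (-1.0433, -0.5120, 2.7100)
ω + α·dt = (0.5583, 0.6795, -0.4916)
q⊗(0,ω) = (0.0000000, -0.7742642, 0.1050251, 0.7742642)
q' = normalize(q + ½dt·q⊗(0,ω)) = (-0.7069, 0.4844, 0.0021, 0.5154)

ω' = (0.5583, 0.6795, -0.4916)
q' = (-0.7069, 0.4844, 0.0021, 0.5154)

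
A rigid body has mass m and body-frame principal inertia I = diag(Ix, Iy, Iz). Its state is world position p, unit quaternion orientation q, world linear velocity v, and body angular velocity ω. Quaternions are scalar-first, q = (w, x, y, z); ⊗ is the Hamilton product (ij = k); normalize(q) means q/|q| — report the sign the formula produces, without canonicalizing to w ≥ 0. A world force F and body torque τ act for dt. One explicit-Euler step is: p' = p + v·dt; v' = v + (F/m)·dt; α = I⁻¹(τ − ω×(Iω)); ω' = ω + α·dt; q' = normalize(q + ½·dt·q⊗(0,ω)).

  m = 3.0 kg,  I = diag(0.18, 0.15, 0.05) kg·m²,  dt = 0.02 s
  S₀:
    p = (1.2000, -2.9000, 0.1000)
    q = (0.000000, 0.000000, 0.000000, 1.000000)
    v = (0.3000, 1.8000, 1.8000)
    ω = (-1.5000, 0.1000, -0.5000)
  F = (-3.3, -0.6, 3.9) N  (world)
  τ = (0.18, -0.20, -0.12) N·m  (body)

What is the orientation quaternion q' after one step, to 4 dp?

q' = (0.0050, -0.0010, -0.0150, 0.9999)

2q̇ = q⊗(0,ω) = (0.5000000, -0.1000000, -1.5000000, 0.0000000)
q' = normalize(q + ½dt·q⊗(0,ω)) = (0.0050, -0.0010, -0.0150, 0.9999)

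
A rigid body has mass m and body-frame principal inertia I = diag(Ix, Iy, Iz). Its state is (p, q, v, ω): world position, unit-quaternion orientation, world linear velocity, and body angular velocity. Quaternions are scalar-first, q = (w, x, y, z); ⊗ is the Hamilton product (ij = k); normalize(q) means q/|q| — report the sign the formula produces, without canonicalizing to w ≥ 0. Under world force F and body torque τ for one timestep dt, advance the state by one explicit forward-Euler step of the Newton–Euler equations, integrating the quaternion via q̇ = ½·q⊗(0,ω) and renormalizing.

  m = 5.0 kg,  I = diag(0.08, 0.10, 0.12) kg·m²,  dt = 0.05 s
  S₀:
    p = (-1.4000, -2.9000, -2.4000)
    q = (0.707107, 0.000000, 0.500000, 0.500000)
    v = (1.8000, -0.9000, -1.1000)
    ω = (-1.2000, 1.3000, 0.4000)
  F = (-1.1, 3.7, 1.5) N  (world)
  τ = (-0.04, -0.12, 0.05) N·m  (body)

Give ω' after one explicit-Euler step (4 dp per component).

ω' = (-1.2315, 1.2304, 0.4338)

gyro term ω×Iω = (0.0104, 0.0192, -0.0312)
angular accel α = (-0.6300, -1.3920, 0.6767)
new body rate ω' = (-1.2315, 1.2304, 0.4338)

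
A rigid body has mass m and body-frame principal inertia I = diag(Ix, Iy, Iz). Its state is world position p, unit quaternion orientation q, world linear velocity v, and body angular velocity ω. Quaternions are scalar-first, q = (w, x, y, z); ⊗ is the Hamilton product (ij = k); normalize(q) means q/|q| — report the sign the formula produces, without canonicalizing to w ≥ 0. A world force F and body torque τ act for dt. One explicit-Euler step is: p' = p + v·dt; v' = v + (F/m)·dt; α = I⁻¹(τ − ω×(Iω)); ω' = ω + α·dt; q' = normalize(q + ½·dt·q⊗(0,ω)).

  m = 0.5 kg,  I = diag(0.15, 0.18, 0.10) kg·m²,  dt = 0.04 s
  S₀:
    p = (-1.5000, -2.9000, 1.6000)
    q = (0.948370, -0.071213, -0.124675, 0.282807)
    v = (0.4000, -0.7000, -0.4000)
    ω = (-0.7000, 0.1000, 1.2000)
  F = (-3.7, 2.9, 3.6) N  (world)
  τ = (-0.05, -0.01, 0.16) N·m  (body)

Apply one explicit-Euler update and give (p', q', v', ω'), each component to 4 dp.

p' = (-1.4840, -2.9280, 1.5840)
q' = (0.9405, -0.0880, -0.1250, 0.3036)
v' = (0.1040, -0.4680, -0.1120)
ω' = (-0.7108, 0.1071, 1.2648)

linear accel F/m = (-7.4000, 5.8000, 7.2000)
p' = p + v·dt = (-1.4840, -2.9280, 1.5840)
v' = v + a·dt = (0.1040, -0.4680, -0.1120)
ω×(Iω) gyroscopic = (-0.0096, -0.0420, -0.0021)
α = I⁻¹(τ − ω×Iω) = (-0.2693, 0.1778, 1.6210)
new body rate ω' = (-0.7108, 0.1071, 1.2648)
q⊗(0,ω) = (-0.3767500, -0.8417497, -0.0176723, 1.0436502)
q' = normalize(q + ½dt·q⊗(0,ω)) = (0.9405, -0.0880, -0.1250, 0.3036)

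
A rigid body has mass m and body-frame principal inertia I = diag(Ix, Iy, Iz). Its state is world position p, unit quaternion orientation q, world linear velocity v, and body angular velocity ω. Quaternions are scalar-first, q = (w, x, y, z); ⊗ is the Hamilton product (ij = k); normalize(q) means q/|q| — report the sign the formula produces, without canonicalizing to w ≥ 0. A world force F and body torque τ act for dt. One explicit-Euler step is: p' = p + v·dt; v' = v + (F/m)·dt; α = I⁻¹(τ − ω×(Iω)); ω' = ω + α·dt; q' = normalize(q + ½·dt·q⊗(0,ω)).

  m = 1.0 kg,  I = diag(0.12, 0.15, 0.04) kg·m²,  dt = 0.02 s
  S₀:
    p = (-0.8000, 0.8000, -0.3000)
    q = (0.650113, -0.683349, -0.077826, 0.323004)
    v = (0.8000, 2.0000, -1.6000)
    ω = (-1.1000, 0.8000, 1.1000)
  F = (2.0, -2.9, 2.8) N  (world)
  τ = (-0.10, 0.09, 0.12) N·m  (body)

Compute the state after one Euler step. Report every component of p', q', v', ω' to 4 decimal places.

p' = (-0.7840, 0.8400, -0.3320)
q' = (0.6396, -0.6938, -0.0687, 0.3238)
v' = (0.8400, 1.9420, -1.5440)
ω' = (-1.1005, 0.8249, 1.1732)

gyro term ω×Iω = (-0.0968, -0.0968, -0.0264)
α = I⁻¹(τ − ω×Iω) = (-0.0267, 1.2453, 3.6600)
ω' = ω + α·dt = (-1.1005, 0.8249, 1.1732)
Hamilton product q⊗(0,ω) = (-1.0447275, -1.0591361, 0.9164699, 0.0828365)
updated quaternion q' = (0.6396, -0.6938, -0.0687, 0.3238)
p' = p + v·dt = (-0.7840, 0.8400, -0.3320)
v' = v + a·dt = (0.8400, 1.9420, -1.5440)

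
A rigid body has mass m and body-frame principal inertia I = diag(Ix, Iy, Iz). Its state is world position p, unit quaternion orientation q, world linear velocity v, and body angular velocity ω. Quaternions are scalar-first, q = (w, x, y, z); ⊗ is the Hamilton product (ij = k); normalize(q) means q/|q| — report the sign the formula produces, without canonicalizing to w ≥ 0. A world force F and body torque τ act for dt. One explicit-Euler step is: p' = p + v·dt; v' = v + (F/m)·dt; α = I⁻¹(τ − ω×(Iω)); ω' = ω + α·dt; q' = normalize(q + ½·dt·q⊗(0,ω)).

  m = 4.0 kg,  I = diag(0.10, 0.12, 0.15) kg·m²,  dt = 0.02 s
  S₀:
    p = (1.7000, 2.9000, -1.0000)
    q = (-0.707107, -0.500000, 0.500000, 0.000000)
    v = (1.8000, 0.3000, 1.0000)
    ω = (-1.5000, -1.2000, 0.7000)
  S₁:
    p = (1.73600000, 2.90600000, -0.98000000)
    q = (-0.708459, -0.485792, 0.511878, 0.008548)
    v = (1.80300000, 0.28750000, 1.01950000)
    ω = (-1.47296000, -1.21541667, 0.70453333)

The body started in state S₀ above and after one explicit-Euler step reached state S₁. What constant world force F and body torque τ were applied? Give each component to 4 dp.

Δv = v₁−v₀ = (0.00300000, -0.01250000, 0.01950000)
applied force F = (0.6000, -2.5000, 3.9000)
ω₁ − ω₀ = (0.02704000, -0.01541667, 0.00453333)
ω₀×(Iω₀) = (-0.0252, 0.0525, 0.0360)
I·α + gyro = (0.1100, -0.0400, 0.0700)

F = (0.6000, -2.5000, 3.9000)
τ = (0.1100, -0.0400, 0.0700)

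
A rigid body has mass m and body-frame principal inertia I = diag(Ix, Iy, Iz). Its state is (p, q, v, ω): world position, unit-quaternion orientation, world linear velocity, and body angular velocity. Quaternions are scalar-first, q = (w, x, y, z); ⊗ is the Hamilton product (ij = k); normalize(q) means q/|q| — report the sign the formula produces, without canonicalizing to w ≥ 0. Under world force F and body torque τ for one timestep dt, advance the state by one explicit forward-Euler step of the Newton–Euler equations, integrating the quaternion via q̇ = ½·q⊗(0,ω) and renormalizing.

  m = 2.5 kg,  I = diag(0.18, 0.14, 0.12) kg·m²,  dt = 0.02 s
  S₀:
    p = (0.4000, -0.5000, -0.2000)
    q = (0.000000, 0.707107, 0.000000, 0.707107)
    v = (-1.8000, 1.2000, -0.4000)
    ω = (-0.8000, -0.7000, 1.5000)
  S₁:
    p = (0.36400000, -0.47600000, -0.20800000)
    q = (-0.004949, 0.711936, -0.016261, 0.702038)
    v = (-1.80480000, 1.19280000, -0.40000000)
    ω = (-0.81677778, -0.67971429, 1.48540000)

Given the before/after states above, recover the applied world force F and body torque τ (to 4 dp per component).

rate change Δω = (-0.01677778, 0.02028571, -0.01460000)
applied torque τ = (-0.1300, 0.0700, -0.1100)
Δv = v₁−v₀ = (-0.00480000, -0.00720000, 0.00000000)
m·(v₁−v₀)/dt = (-0.6000, -0.9000, 0.0000)

F = (-0.6000, -0.9000, 0.0000)
τ = (-0.1300, 0.0700, -0.1100)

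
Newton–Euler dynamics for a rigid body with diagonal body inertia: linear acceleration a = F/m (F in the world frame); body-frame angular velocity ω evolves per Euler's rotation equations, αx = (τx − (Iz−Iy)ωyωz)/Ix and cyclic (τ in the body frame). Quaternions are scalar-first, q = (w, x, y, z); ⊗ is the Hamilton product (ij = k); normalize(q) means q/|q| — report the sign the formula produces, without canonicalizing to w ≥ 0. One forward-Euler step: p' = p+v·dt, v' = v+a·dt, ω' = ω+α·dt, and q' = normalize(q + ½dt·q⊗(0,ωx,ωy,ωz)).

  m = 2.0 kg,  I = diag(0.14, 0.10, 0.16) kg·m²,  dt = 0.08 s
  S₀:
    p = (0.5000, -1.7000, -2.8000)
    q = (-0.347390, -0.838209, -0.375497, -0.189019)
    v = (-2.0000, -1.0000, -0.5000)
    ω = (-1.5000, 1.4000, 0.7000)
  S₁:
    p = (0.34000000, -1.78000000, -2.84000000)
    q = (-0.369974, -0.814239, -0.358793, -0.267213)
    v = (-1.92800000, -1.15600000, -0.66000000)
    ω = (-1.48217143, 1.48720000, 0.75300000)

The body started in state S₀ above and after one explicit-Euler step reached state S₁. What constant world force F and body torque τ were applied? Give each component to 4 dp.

Δω = ω₁−ω₀ = (0.01782857, 0.08720000, 0.05300000)
τ = I·(Δω/dt) + ω₀×(Iω₀) = (0.0900, 0.1300, 0.1900)
Δv = v₁−v₀ = (0.07200000, -0.15600000, -0.16000000)
m·(v₁−v₀)/dt = (1.8000, -3.9000, -4.0000)

F = (1.8000, -3.9000, -4.0000)
τ = (0.0900, 0.1300, 0.1900)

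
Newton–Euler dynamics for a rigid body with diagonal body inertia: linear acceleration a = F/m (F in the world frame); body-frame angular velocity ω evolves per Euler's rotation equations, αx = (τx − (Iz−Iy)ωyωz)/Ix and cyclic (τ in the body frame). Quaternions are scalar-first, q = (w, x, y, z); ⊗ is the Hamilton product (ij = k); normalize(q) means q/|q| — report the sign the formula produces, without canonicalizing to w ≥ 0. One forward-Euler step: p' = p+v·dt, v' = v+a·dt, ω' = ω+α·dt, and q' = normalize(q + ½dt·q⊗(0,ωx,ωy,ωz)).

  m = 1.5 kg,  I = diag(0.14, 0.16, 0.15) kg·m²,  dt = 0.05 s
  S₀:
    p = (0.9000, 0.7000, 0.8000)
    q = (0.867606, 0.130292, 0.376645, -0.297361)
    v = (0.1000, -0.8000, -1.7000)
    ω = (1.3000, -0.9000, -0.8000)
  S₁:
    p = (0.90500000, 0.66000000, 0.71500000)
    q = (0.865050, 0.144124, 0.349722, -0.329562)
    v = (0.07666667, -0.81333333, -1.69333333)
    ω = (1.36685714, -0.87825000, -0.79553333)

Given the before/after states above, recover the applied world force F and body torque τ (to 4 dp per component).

F = (-0.7000, -0.4000, 0.2000)
τ = (0.1800, 0.0800, -0.0100)

rate change Δω = (0.06685714, 0.02175000, 0.00446667)
precession coupling = (-0.0072, 0.0104, -0.0234)
applied torque τ = (0.1800, 0.0800, -0.0100)
v₁ − v₀ = (-0.02333333, -0.01333333, 0.00666667)
m·(v₁−v₀)/dt = (-0.7000, -0.4000, 0.2000)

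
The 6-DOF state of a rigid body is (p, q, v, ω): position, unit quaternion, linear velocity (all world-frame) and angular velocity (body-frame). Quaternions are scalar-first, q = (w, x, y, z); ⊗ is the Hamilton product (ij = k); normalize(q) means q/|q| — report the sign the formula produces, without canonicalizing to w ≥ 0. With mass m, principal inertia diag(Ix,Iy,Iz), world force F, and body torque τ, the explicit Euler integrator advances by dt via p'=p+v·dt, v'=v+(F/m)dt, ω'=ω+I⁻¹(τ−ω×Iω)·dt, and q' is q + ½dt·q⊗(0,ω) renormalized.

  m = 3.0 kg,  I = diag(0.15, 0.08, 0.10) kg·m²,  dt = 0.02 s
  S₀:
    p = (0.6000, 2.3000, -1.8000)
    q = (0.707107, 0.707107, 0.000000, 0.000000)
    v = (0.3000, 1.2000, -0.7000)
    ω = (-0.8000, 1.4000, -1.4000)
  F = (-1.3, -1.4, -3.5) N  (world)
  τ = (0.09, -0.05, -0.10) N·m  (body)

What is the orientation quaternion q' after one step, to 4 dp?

Hamilton product q⊗(0,ω) = (0.5656856, -0.5656856, 1.9798996, 0.0000000)
updated quaternion q' = (0.7126, 0.7013, 0.0198, 0.0000)

q' = (0.7126, 0.7013, 0.0198, 0.0000)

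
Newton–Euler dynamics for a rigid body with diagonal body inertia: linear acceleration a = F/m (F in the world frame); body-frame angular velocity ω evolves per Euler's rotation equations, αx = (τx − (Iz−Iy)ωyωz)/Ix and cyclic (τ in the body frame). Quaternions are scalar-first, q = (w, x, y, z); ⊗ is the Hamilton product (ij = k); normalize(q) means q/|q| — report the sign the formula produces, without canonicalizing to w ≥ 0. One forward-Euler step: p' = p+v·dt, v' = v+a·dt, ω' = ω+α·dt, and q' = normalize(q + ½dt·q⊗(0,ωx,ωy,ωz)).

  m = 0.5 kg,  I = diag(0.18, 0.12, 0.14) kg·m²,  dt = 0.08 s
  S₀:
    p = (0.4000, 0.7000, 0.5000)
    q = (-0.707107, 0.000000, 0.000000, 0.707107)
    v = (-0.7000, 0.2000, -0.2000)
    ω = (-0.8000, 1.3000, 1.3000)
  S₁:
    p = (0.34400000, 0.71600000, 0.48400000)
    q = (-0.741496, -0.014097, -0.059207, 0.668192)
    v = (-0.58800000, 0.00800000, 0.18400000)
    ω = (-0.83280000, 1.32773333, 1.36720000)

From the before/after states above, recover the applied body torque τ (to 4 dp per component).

ω₁ − ω₀ = (-0.03280000, 0.02773333, 0.06720000)
precession coupling = (0.0338, -0.0416, 0.0624)
τ = I·(Δω/dt) + ω₀×(Iω₀) = (-0.0400, 0.0000, 0.1800)

τ = (-0.0400, 0.0000, 0.1800)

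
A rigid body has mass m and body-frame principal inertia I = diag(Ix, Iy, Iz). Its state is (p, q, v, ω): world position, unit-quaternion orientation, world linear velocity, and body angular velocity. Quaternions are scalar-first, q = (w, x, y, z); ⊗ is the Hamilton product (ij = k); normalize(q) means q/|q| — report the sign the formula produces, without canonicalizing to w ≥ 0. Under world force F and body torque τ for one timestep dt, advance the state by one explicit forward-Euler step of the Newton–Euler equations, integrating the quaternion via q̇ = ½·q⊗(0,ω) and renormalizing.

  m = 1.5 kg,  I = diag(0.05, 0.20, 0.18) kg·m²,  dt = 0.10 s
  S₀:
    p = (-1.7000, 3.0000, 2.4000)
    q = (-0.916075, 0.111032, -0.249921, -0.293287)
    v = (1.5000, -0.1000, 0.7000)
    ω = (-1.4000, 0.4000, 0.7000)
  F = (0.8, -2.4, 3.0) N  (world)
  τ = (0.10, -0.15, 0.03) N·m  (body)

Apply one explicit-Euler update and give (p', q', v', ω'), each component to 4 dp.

gyro term ω×Iω = (-0.0056, 0.1274, -0.0840)
(τ − ω×Iω)/I = (2.1120, -1.3870, 0.6333)
new body rate ω' = (-1.1888, 0.2613, 0.7633)
2q̇ = q⊗(0,ω) = (0.4607141, 1.2248751, -0.0335506, -0.9467291)
q' = normalize(q + ½dt·q⊗(0,ω)) = (-0.8901, 0.1717, -0.2508, -0.3395)
p + v·dt = (-1.5500, 2.9900, 2.4700)
new velocity v' = (1.5533, -0.2600, 0.9000)

p' = (-1.5500, 2.9900, 2.4700)
q' = (-0.8901, 0.1717, -0.2508, -0.3395)
v' = (1.5533, -0.2600, 0.9000)
ω' = (-1.1888, 0.2613, 0.7633)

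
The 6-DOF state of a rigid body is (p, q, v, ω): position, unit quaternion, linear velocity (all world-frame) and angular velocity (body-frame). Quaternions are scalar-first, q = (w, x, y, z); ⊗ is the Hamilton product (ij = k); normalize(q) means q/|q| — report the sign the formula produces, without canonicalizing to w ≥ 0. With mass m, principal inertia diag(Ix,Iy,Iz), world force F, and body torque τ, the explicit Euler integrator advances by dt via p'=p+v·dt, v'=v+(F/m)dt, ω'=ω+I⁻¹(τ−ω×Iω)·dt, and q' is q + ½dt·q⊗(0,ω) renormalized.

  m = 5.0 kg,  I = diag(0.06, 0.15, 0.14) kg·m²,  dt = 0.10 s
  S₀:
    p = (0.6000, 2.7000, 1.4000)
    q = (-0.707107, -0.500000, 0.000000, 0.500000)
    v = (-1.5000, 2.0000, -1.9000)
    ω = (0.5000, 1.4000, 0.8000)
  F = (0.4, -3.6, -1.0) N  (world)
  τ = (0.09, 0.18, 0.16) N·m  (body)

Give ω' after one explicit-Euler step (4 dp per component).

gyro term ω×Iω = (-0.0112, -0.0320, 0.0630)
angular accel α = (1.6867, 1.4133, 0.6929)
ω' = ω + α·dt = (0.6687, 1.5413, 0.8693)

ω' = (0.6687, 1.5413, 0.8693)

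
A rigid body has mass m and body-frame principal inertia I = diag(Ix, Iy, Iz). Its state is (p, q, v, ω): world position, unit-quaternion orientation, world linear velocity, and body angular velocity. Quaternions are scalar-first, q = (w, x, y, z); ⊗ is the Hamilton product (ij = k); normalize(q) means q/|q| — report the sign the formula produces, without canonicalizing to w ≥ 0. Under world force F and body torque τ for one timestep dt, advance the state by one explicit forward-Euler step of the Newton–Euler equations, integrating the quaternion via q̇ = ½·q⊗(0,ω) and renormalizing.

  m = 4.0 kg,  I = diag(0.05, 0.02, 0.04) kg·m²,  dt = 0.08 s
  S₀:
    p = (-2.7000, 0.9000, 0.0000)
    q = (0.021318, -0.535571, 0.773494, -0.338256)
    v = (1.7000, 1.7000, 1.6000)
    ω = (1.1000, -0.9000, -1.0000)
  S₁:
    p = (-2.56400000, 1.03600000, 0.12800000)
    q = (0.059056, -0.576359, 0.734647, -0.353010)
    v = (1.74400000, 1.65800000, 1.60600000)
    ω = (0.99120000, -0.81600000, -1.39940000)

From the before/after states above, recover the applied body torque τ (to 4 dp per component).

τ = (-0.0500, 0.0100, -0.1700)

ω₁ − ω₀ = (-0.10880000, 0.08400000, -0.39940000)
τ = I·(Δω/dt) + ω₀×(Iω₀) = (-0.0500, 0.0100, -0.1700)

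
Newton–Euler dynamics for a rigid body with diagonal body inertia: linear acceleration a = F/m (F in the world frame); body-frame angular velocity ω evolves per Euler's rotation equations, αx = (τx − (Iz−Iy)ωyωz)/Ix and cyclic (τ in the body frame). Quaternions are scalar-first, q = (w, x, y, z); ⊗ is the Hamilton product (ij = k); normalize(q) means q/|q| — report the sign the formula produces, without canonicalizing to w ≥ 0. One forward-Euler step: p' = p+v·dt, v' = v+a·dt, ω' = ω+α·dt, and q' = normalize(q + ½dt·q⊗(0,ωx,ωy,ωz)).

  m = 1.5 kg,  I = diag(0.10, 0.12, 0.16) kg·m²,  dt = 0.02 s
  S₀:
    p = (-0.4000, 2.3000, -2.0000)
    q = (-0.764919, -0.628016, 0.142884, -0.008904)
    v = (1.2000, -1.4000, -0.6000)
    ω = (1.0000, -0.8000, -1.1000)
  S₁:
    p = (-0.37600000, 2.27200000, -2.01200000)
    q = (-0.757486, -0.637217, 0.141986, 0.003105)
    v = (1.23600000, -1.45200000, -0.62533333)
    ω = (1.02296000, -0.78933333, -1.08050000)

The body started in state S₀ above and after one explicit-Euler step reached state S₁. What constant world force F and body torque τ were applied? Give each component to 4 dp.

Δω = ω₁−ω₀ = (0.02296000, 0.01066667, 0.01950000)
I·α + gyro = (0.1500, 0.1300, 0.1400)
v₁ − v₀ = (0.03600000, -0.05200000, -0.02533333)
m·(v₁−v₀)/dt = (2.7000, -3.9000, -1.9000)

F = (2.7000, -3.9000, -1.9000)
τ = (0.1500, 0.1300, 0.1400)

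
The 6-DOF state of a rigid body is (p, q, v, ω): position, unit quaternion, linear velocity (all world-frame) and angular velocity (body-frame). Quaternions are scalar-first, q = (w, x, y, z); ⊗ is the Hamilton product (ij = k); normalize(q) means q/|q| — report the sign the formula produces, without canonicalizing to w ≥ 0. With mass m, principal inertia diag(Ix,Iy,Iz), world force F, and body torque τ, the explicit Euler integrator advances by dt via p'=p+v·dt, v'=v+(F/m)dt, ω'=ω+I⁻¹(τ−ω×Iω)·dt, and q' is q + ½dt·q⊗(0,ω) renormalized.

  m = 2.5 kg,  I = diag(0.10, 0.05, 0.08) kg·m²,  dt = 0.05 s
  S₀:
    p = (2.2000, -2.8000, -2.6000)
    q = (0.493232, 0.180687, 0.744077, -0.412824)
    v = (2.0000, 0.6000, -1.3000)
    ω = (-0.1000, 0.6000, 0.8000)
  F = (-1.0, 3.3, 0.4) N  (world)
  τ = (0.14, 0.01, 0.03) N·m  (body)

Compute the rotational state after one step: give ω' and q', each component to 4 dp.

ω' = (-0.0372, 0.6116, 0.8169)
q' = (0.4906, 0.2005, 0.7487, -0.3983)

α = I⁻¹(τ − ω×Iω) = (1.2560, 0.2320, 0.3375)
new body rate ω' = (-0.0372, 0.6116, 0.8169)
2q̇ = q⊗(0,ω) = (-0.0981183, 0.7936328, 0.1926720, 0.5774055)
q + ½dt·q⊗(0,ω), renormalized = (0.4906, 0.2005, 0.7487, -0.3983)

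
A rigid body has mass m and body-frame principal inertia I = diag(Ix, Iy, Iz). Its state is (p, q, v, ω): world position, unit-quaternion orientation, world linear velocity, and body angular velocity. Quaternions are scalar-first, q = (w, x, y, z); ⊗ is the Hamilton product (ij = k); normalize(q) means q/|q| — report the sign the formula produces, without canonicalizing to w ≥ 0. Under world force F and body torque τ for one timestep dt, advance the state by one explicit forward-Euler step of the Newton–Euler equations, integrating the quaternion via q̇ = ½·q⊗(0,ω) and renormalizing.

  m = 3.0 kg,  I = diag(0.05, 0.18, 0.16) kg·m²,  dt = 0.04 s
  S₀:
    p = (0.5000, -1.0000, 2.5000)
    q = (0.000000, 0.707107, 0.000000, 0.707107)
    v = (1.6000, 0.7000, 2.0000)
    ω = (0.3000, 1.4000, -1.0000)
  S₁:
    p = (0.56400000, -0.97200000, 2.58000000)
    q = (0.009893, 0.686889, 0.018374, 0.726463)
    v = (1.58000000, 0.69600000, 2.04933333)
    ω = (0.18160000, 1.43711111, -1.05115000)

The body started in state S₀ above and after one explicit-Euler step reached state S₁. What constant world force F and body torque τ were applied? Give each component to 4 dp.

Δω = ω₁−ω₀ = (-0.11840000, 0.03711111, -0.05115000)
τ = I·(Δω/dt) + ω₀×(Iω₀) = (-0.1200, 0.2000, -0.1500)
Δv = v₁−v₀ = (-0.02000000, -0.00400000, 0.04933333)
F = m·Δv/dt = (-1.5000, -0.3000, 3.7000)

F = (-1.5000, -0.3000, 3.7000)
τ = (-0.1200, 0.2000, -0.1500)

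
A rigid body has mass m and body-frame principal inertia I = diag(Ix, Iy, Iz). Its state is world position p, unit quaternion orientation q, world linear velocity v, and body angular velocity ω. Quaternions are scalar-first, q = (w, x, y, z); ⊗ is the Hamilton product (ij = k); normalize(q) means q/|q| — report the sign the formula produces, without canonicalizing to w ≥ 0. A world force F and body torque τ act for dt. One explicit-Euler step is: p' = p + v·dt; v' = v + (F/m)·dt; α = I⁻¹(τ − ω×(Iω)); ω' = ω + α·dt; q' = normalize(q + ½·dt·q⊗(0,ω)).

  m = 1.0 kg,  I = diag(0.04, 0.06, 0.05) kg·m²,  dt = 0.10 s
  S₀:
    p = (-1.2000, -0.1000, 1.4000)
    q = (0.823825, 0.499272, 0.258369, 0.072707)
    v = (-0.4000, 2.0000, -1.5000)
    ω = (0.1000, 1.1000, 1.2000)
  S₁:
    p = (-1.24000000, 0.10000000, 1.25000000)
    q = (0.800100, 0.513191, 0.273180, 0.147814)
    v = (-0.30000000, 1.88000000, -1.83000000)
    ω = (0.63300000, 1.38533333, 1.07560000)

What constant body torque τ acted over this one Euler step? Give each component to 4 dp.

Δω = ω₁−ω₀ = (0.53300000, 0.28533333, -0.12440000)
gyro term ω₀×Iω₀ = (-0.0132, -0.0012, 0.0022)
τ = I·(Δω/dt) + ω₀×(Iω₀) = (0.2000, 0.1700, -0.0600)

τ = (0.2000, 0.1700, -0.0600)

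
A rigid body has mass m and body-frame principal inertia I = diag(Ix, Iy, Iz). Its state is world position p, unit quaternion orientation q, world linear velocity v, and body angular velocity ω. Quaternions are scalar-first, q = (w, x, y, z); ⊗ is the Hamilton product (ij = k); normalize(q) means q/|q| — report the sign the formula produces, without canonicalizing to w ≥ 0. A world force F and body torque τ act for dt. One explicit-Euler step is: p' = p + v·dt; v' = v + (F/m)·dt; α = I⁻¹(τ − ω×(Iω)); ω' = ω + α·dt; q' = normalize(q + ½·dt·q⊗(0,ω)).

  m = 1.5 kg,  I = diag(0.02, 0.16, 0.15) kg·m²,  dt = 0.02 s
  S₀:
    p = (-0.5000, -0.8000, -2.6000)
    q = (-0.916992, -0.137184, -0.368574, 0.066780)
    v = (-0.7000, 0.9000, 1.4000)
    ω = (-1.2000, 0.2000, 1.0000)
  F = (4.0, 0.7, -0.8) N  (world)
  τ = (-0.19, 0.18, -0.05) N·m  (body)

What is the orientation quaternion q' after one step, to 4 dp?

q' = (-0.9185, -0.1300, -0.3698, 0.0529)

2q̇ = q⊗(0,ω) = (-0.1576860, 0.7184604, -0.1263504, -1.3867176)
q' = normalize(q + ½dt·q⊗(0,ω)) = (-0.9185, -0.1300, -0.3698, 0.0529)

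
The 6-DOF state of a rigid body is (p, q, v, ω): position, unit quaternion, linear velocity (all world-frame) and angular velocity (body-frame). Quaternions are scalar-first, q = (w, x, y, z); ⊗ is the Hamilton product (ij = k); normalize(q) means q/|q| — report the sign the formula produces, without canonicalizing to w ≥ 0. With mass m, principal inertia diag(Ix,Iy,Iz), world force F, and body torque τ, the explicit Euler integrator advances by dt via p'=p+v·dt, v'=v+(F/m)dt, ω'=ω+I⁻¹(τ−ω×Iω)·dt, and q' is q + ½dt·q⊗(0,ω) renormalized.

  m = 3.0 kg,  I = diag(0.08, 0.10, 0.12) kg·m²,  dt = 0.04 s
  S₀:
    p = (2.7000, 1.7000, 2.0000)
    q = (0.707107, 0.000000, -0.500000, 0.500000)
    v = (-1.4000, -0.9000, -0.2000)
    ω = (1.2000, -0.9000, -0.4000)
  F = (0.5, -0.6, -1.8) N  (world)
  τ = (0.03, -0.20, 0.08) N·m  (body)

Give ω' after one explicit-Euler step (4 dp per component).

ω' = (1.2114, -0.9877, -0.3661)

precession coupling ω×(Iω) = (0.0072, 0.0192, -0.0216)
(τ − ω×Iω)/I = (0.2850, -2.1920, 0.8467)
new body rate ω' = (1.2114, -0.9877, -0.3661)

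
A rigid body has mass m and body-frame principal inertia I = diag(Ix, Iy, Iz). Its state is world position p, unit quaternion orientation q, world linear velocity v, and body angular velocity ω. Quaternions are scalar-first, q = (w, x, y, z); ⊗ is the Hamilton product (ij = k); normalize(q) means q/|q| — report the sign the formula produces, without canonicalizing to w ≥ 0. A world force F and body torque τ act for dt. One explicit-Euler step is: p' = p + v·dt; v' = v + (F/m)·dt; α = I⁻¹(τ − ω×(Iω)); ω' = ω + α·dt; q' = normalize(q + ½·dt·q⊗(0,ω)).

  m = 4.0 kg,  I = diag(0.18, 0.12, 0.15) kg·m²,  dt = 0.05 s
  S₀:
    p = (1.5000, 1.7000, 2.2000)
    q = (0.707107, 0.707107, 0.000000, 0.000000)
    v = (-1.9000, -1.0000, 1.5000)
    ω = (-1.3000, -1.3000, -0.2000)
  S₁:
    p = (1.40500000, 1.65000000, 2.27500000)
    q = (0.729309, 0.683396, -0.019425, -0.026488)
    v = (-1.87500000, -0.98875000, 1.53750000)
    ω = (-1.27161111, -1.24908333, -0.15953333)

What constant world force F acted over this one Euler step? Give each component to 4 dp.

v₁ − v₀ = (0.02500000, 0.01125000, 0.03750000)
F = m·Δv/dt = (2.0000, 0.9000, 3.0000)

F = (2.0000, 0.9000, 3.0000)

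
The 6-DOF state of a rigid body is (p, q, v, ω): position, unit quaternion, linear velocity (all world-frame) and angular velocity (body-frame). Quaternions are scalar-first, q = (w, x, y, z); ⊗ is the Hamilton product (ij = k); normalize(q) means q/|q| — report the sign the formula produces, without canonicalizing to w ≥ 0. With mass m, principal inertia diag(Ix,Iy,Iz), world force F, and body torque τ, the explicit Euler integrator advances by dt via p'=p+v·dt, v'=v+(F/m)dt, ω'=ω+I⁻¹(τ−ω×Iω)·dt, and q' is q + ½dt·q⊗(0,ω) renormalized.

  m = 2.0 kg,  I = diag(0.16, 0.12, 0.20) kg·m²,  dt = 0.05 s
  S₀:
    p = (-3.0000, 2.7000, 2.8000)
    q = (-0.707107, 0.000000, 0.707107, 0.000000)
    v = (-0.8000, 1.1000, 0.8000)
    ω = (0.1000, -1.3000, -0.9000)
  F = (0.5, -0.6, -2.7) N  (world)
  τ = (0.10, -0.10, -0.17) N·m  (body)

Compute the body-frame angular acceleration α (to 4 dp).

gyro term ω×Iω = (0.0936, 0.0036, 0.0052)
angular accel α = (0.0400, -0.8633, -0.8760)

α = (0.0400, -0.8633, -0.8760)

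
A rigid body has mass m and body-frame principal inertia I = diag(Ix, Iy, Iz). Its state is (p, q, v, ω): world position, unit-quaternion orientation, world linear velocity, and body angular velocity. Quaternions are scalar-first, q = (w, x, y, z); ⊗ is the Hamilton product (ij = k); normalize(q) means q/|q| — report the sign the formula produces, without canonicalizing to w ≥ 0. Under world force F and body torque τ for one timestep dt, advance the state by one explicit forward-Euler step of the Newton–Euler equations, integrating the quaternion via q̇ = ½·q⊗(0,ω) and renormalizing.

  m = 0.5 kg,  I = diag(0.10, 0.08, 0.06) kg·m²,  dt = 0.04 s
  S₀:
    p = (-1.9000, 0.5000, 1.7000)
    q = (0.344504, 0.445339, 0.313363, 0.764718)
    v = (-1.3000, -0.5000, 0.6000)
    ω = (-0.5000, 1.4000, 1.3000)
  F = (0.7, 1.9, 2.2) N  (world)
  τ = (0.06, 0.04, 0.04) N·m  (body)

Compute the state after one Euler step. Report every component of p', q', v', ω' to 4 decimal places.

p' = p + v·dt = (-1.9520, 0.4800, 1.7240)
v + (F/m)dt = (-1.2440, -0.3480, 0.7760)
ω×(Iω) gyroscopic = (-0.0364, -0.0260, 0.0140)
α = I⁻¹(τ − ω×Iω) = (0.9640, 0.8250, 0.4333)
new body rate ω' = (-0.4614, 1.4330, 1.3173)
Hamilton product q⊗(0,ω) = (-1.2101721, -0.8354853, -0.4789941, 1.2280113)
q' = normalize(q + ½dt·q⊗(0,ω)) = (0.3201, 0.4283, 0.3035, 0.7887)

p' = (-1.9520, 0.4800, 1.7240)
q' = (0.3201, 0.4283, 0.3035, 0.7887)
v' = (-1.2440, -0.3480, 0.7760)
ω' = (-0.4614, 1.4330, 1.3173)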